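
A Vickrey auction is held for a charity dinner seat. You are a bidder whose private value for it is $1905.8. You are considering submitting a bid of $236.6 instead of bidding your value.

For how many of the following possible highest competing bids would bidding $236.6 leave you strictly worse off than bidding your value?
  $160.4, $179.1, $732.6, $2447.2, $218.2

1

The deviation hurts exactly when the highest competing bid lies strictly between $236.6 and $1905.8 — underbidding then forfeits a profitable win.
$160.4: below both → same outcome either way.
$179.1: below both → same outcome either way.
$732.6: inside the interval → strictly worse (loss $1173.2).
$2447.2: above both → same outcome either way.
$218.2: below both → same outcome either way.
Count: 1.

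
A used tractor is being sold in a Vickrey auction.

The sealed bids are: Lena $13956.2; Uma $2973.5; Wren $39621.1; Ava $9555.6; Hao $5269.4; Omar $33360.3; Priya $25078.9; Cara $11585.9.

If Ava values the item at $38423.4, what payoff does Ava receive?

Highest bid: Wren at $39621.1, so Wren wins.
Second-highest bid: Omar at $33360.3 — that is the price the winner pays.
Ava did not win, so Ava pays nothing and receives nothing: payoff $0.

$0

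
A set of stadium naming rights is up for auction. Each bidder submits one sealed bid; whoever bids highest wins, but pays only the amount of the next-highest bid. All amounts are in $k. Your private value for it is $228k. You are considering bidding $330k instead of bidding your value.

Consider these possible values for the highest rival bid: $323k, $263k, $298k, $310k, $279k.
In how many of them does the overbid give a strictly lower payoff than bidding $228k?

5

The deviation hurts exactly when the highest competing bid lies strictly between $228k and $330k — overbidding then wins at a price above your value.
$323k: inside the interval → strictly worse (loss $95k).
$263k: inside the interval → strictly worse (loss $35k).
$298k: inside the interval → strictly worse (loss $70k).
$310k: inside the interval → strictly worse (loss $82k).
$279k: inside the interval → strictly worse (loss $51k).
Count: 5.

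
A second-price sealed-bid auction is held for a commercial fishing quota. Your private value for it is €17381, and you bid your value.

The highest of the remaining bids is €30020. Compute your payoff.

€0

Your bid €17381 is below the highest competing bid €30020, so you lose.
A losing bidder pays nothing and receives nothing: payoff = €0.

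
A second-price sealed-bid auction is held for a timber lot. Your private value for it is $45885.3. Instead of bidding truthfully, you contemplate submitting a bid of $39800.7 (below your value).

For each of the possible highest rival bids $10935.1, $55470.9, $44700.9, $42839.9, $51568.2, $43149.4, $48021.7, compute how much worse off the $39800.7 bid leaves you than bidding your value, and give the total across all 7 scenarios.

$6965.7

The deviation costs you only when the competing bid falls strictly between $39800.7 and $45885.3; elsewhere both bids give the same outcome.
$10935.1: outcomes coincide → loss $0.
$55470.9: outcomes coincide → loss $0.
$44700.9: truthful payoff $1184.4, deviation payoff $0 → loss $1184.4.
$42839.9: truthful payoff $3045.4, deviation payoff $0 → loss $3045.4.
$51568.2: outcomes coincide → loss $0.
$43149.4: truthful payoff $2735.9, deviation payoff $0 → loss $2735.9.
$48021.7: outcomes coincide → loss $0.
Total loss = $1184.4 + $3045.4 + $2735.9 = $6965.7.
Because the price is fixed by the runner-up's bid, deviating from your value can only change a good outcome into a bad one — never the reverse.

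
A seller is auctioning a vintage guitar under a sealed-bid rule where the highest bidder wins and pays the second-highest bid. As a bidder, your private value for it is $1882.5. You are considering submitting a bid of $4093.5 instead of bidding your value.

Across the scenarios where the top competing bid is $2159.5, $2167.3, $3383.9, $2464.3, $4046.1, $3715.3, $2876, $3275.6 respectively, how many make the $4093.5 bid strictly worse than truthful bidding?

The deviation hurts exactly when the highest competing bid lies strictly between $1882.5 and $4093.5 — overbidding then wins at a price above your value.
$2159.5: inside the interval → strictly worse (loss $277).
$2167.3: inside the interval → strictly worse (loss $284.8).
$3383.9: inside the interval → strictly worse (loss $1501.4).
$2464.3: inside the interval → strictly worse (loss $581.8).
$4046.1: inside the interval → strictly worse (loss $2163.6).
$3715.3: inside the interval → strictly worse (loss $1832.8).
$2876: inside the interval → strictly worse (loss $993.5).
$3275.6: inside the interval → strictly worse (loss $1393.1).
Count: 8.

8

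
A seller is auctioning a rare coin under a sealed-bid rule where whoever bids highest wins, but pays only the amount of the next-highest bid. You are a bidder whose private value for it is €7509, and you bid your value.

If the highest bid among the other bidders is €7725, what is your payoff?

Your bid €7509 is below the highest competing bid €7725, so you lose.
A losing bidder pays nothing and receives nothing: payoff = €0.

€0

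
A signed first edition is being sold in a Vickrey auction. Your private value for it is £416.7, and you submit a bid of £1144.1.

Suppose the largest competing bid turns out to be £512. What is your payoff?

Your bid £1144.1 exceeds the highest competing bid £512, so you win.
In a second-price auction the winner pays the second-highest bid, £512.
Payoff = value − price = £416.7 − £512 = −£95.3.

−£95.3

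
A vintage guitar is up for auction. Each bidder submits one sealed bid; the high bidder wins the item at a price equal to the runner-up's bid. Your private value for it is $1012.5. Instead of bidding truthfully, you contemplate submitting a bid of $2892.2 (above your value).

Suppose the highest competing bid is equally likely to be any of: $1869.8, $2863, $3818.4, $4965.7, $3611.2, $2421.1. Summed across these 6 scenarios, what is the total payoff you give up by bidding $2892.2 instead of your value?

$4116.4

The deviation costs you only when the competing bid falls strictly between $1012.5 and $2892.2; elsewhere both bids give the same outcome.
$1869.8: truthful payoff $0, deviation payoff −$857.3 → loss $857.3.
$2863: truthful payoff $0, deviation payoff −$1850.5 → loss $1850.5.
$3818.4: outcomes coincide → loss $0.
$4965.7: outcomes coincide → loss $0.
$3611.2: outcomes coincide → loss $0.
$2421.1: truthful payoff $0, deviation payoff −$1408.6 → loss $1408.6.
Total loss = $857.3 + $1850.5 + $1408.6 = $4116.4.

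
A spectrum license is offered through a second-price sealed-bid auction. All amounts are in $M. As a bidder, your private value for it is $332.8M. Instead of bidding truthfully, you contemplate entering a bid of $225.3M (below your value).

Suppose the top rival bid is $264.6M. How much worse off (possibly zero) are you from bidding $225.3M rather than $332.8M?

Bidding your value $332.8M: you win (since $332.8M > $264.6M) and pay $264.6M. Payoff $68.2M.
Bidding $225.3M: you lose. Payoff $0M.
The competing bid $264.6M lies between your shaded bid and your value, so underbidding forfeits an item you could have won at a profitable price.
Loss from deviating = $68.2M − ($0M) = $68.2M.

$68.2M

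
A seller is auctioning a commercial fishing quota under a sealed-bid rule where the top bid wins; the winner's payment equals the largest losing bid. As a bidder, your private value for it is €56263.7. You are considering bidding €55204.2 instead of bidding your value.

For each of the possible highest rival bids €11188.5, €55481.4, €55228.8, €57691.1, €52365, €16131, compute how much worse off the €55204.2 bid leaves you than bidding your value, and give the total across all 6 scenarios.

€1817.2

The deviation costs you only when the competing bid falls strictly between €55204.2 and €56263.7; elsewhere both bids give the same outcome.
€11188.5: outcomes coincide → loss €0.
€55481.4: truthful payoff €782.3, deviation payoff €0 → loss €782.3.
€55228.8: truthful payoff €1034.9, deviation payoff €0 → loss €1034.9.
€57691.1: outcomes coincide → loss €0.
€52365: outcomes coincide → loss €0.
€16131: outcomes coincide → loss €0.
Total loss = €782.3 + €1034.9 = €1817.2.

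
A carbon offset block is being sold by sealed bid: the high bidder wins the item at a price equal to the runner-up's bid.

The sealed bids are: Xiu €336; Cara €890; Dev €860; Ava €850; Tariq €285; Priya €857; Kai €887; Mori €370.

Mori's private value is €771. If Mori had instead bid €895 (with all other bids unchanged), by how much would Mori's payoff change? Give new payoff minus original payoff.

The highest bid among the other bidders is €890; Mori's bid doesn't change that.
Original bid €370: Mori is not highest (top rival bid is €890); payoff €0.
Alternative bid €895: Mori is highest, pays the top rival bid €890; payoff €771 − €890 = −€119.
Change in payoff = −€119 − (€0) = −€119.

−€119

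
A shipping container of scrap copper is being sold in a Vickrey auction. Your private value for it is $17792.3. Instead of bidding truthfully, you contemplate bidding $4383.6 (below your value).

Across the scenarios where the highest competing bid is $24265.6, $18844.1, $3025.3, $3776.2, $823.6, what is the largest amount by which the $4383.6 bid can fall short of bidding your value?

$0

$24265.6: same outcome either way → loss $0.
$18844.1: same outcome either way → loss $0.
$3025.3: same outcome either way → loss $0.
$3776.2: same outcome either way → loss $0.
$823.6: same outcome either way → loss $0.
Maximum loss: $0.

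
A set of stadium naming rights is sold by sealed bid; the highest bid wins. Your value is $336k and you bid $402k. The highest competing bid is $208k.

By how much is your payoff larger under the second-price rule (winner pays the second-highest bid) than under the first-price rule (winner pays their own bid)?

$194k

You have the highest bid, so you win under either rule.
Second-price: pay $208k → payoff $128k.
First-price: pay your own bid $402k → payoff −$66k.
Difference = $128k − (−$66k) = $194k.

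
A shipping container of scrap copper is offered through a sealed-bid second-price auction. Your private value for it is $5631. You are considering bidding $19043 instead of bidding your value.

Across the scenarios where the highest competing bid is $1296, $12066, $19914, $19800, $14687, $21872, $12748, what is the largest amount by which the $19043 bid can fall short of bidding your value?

$9056

$1296: same outcome either way → loss $0.
$12066: truthful gives $0, deviation gives −$6435 → loss $6435.
$19914: same outcome either way → loss $0.
$19800: same outcome either way → loss $0.
$14687: truthful gives $0, deviation gives −$9056 → loss $9056.
$21872: same outcome either way → loss $0.
$12748: truthful gives $0, deviation gives −$7117 → loss $7117.
Maximum loss: $9056.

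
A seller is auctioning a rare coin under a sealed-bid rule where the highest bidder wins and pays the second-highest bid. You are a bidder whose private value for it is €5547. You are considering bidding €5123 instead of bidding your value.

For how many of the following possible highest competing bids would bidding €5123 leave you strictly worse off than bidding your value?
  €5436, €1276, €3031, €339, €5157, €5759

The deviation hurts exactly when the highest competing bid lies strictly between €5123 and €5547 — underbidding then forfeits a profitable win.
€5436: inside the interval → strictly worse (loss €111).
€1276: below both → same outcome either way.
€3031: below both → same outcome either way.
€339: below both → same outcome either way.
€5157: inside the interval → strictly worse (loss €390).
€5759: above both → same outcome either way.
Count: 2.

2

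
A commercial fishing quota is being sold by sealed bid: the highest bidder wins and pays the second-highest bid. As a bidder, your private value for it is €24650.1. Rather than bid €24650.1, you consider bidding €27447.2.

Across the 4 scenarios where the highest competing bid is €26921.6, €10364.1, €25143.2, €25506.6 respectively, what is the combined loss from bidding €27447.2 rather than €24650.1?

€3621.1

The deviation costs you only when the competing bid falls strictly between €24650.1 and €27447.2; elsewhere both bids give the same outcome.
€26921.6: truthful payoff €0, deviation payoff −€2271.5 → loss €2271.5.
€10364.1: outcomes coincide → loss €0.
€25143.2: truthful payoff €0, deviation payoff −€493.1 → loss €493.1.
€25506.6: truthful payoff €0, deviation payoff −€856.5 → loss €856.5.
Total loss = €2271.5 + €493.1 + €856.5 = €3621.1.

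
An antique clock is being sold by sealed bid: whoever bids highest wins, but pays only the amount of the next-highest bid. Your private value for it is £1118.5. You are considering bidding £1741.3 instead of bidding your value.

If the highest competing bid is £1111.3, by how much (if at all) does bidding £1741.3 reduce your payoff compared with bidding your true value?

Bidding your value £1118.5: you win (since £1118.5 > £1111.3) and pay £1111.3. Payoff £7.2.
Bidding £1741.3: you win and pay £1111.3. Payoff £1118.5 − £1111.3 = £7.2.
Difference = £7.2 − £7.2 = £0; both bids lead to the same outcome because the competing bid is below both your value and your alternative bid.

£0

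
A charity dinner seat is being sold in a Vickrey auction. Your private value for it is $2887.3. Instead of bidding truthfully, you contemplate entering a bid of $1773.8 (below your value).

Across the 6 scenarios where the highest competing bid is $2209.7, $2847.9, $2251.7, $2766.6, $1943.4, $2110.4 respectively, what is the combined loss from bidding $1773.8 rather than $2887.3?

$3194.1

The deviation costs you only when the competing bid falls strictly between $1773.8 and $2887.3; elsewhere both bids give the same outcome.
$2209.7: truthful payoff $677.6, deviation payoff $0 → loss $677.6.
$2847.9: truthful payoff $39.4, deviation payoff $0 → loss $39.4.
$2251.7: truthful payoff $635.6, deviation payoff $0 → loss $635.6.
$2766.6: truthful payoff $120.7, deviation payoff $0 → loss $120.7.
$1943.4: truthful payoff $943.9, deviation payoff $0 → loss $943.9.
$2110.4: truthful payoff $776.9, deviation payoff $0 → loss $776.9.
Total loss = $677.6 + $39.4 + $635.6 + $120.7 + $943.9 + $776.9 = $3194.1.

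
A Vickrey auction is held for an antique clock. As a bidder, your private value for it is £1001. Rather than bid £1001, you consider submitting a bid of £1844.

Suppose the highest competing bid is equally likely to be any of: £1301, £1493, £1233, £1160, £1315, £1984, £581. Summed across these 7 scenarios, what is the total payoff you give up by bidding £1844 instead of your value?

£1497

The deviation costs you only when the competing bid falls strictly between £1001 and £1844; elsewhere both bids give the same outcome.
£1301: truthful payoff £0, deviation payoff −£300 → loss £300.
£1493: truthful payoff £0, deviation payoff −£492 → loss £492.
£1233: truthful payoff £0, deviation payoff −£232 → loss £232.
£1160: truthful payoff £0, deviation payoff −£159 → loss £159.
£1315: truthful payoff £0, deviation payoff −£314 → loss £314.
£1984: outcomes coincide → loss £0.
£581: outcomes coincide → loss £0.
Total loss = £300 + £492 + £232 + £159 + £314 = £1497.
In a second-price auction your bid sets only whether you win, not what you pay, so bidding your true value is weakly dominant.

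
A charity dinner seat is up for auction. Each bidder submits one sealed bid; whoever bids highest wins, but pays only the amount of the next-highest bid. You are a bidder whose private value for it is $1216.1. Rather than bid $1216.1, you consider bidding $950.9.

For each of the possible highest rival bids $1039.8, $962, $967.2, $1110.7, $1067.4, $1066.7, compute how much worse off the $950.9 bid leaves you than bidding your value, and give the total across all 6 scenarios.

$1082.8

The deviation costs you only when the competing bid falls strictly between $950.9 and $1216.1; elsewhere both bids give the same outcome.
$1039.8: truthful payoff $176.3, deviation payoff $0 → loss $176.3.
$962: truthful payoff $254.1, deviation payoff $0 → loss $254.1.
$967.2: truthful payoff $248.9, deviation payoff $0 → loss $248.9.
$1110.7: truthful payoff $105.4, deviation payoff $0 → loss $105.4.
$1067.4: truthful payoff $148.7, deviation payoff $0 → loss $148.7.
$1066.7: truthful payoff $149.4, deviation payoff $0 → loss $149.4.
Total loss = $176.3 + $254.1 + $248.9 + $105.4 + $148.7 + $149.4 = $1082.8.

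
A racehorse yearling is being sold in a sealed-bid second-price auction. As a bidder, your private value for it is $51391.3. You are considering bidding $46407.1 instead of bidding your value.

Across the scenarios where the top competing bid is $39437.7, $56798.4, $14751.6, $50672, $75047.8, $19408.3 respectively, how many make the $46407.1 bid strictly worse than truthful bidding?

1

The deviation hurts exactly when the highest competing bid lies strictly between $46407.1 and $51391.3 — underbidding then forfeits a profitable win.
$39437.7: below both → same outcome either way.
$56798.4: above both → same outcome either way.
$14751.6: below both → same outcome either way.
$50672: inside the interval → strictly worse (loss $719.3).
$75047.8: above both → same outcome either way.
$19408.3: below both → same outcome either way.
Count: 1.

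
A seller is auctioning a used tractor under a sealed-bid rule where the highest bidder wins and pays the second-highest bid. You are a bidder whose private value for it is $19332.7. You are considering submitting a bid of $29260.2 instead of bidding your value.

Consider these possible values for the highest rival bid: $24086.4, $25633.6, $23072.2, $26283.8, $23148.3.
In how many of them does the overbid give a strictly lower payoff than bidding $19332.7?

The deviation hurts exactly when the highest competing bid lies strictly between $19332.7 and $29260.2 — overbidding then wins at a price above your value.
$24086.4: inside the interval → strictly worse (loss $4753.7).
$25633.6: inside the interval → strictly worse (loss $6300.9).
$23072.2: inside the interval → strictly worse (loss $3739.5).
$26283.8: inside the interval → strictly worse (loss $6951.1).
$23148.3: inside the interval → strictly worse (loss $3815.6).
Count: 5.

5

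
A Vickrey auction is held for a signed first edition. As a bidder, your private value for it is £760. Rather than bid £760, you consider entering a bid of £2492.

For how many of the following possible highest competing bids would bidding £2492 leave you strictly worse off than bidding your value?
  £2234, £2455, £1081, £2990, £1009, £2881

The deviation hurts exactly when the highest competing bid lies strictly between £760 and £2492 — overbidding then wins at a price above your value.
£2234: inside the interval → strictly worse (loss £1474).
£2455: inside the interval → strictly worse (loss £1695).
£1081: inside the interval → strictly worse (loss £321).
£2990: above both → same outcome either way.
£1009: inside the interval → strictly worse (loss £249).
£2881: above both → same outcome either way.
Count: 4.

4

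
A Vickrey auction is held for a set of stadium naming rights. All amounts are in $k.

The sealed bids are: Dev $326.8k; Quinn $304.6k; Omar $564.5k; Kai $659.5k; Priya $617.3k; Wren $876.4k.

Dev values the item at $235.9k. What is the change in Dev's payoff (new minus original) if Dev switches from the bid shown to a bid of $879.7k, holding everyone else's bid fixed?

The highest bid among the other bidders is $876.4k; Dev's bid doesn't change that.
Original bid $326.8k: Dev is not highest (top rival bid is $876.4k); payoff $0k.
Alternative bid $879.7k: Dev is highest, pays the top rival bid $876.4k; payoff $235.9k − $876.4k = −$640.5k.
Change in payoff = −$640.5k − ($0k) = −$640.5k.

−$640.5k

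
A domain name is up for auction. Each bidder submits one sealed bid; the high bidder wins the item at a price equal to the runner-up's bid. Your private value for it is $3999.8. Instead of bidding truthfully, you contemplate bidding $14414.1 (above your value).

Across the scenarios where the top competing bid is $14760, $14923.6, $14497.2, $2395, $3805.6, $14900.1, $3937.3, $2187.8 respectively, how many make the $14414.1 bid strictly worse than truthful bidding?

The deviation hurts exactly when the highest competing bid lies strictly between $3999.8 and $14414.1 — overbidding then wins at a price above your value.
$14760: above both → same outcome either way.
$14923.6: above both → same outcome either way.
$14497.2: above both → same outcome either way.
$2395: below both → same outcome either way.
$3805.6: below both → same outcome either way.
$14900.1: above both → same outcome either way.
$3937.3: below both → same outcome either way.
$2187.8: below both → same outcome either way.
Count: 0.

0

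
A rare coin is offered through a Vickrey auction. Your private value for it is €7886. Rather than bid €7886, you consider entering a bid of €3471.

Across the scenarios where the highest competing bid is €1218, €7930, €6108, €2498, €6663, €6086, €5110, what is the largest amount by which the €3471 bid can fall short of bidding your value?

€2776

€1218: same outcome either way → loss €0.
€7930: same outcome either way → loss €0.
€6108: truthful gives €1778, deviation gives €0 → loss €1778.
€2498: same outcome either way → loss €0.
€6663: truthful gives €1223, deviation gives €0 → loss €1223.
€6086: truthful gives €1800, deviation gives €0 → loss €1800.
€5110: truthful gives €2776, deviation gives €0 → loss €2776.
Maximum loss: €2776.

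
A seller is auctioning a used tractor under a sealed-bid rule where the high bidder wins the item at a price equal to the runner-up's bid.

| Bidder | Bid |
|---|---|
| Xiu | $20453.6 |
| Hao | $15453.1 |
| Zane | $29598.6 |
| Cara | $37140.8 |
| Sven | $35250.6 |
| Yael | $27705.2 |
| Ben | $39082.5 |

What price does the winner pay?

Highest bid: Ben at $39082.5, so Ben wins.
Second-highest bid: Cara at $37140.8 — that is the price the winner pays.

$37140.8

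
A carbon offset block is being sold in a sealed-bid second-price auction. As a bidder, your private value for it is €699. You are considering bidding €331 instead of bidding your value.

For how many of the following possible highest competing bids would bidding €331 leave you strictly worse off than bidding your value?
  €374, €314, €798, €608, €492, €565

4

The deviation hurts exactly when the highest competing bid lies strictly between €331 and €699 — underbidding then forfeits a profitable win.
€374: inside the interval → strictly worse (loss €325).
€314: below both → same outcome either way.
€798: above both → same outcome either way.
€608: inside the interval → strictly worse (loss €91).
€492: inside the interval → strictly worse (loss €207).
€565: inside the interval → strictly worse (loss €134).
Count: 4.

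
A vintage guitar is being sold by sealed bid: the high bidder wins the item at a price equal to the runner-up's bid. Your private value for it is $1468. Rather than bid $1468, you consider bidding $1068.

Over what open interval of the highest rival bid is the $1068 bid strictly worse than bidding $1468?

($1068, $1468)

If the competing bid is below $1068, both bids win at the same price — no difference.
If it is above $1468, both bids lose — no difference.
If it lies strictly between $1068 and $1468, bidding your value wins at a price below your value (positive payoff) while bidding $1068 loses (payoff 0).
So the deviation strictly hurts on the open interval ($1068, $1468).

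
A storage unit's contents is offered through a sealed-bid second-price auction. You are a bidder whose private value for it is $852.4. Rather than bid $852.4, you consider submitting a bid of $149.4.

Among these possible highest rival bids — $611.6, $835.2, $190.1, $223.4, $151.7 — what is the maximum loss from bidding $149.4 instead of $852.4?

$700.7

$611.6: truthful gives $240.8, deviation gives $0 → loss $240.8.
$835.2: truthful gives $17.2, deviation gives $0 → loss $17.2.
$190.1: truthful gives $662.3, deviation gives $0 → loss $662.3.
$223.4: truthful gives $629, deviation gives $0 → loss $629.
$151.7: truthful gives $700.7, deviation gives $0 → loss $700.7.
Maximum loss: $700.7.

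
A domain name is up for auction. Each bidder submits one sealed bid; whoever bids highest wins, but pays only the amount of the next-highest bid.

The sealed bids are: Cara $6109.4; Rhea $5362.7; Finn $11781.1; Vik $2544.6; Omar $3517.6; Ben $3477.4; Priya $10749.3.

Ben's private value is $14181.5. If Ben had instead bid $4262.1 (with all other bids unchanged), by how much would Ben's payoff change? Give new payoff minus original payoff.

$0

The highest bid among the other bidders is $11781.1; Ben's bid doesn't change that.
Original bid $3477.4: Ben is not highest (top rival bid is $11781.1); payoff $0.
Alternative bid $4262.1: Ben is not highest (top rival bid is $11781.1); payoff $0.
Change in payoff = $0 − ($0) = $0.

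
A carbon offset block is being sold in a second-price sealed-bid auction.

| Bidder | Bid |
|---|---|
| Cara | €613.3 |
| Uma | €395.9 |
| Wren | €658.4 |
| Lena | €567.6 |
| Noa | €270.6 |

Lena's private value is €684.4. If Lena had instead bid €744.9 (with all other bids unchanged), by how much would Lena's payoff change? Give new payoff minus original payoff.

€26

The highest bid among the other bidders is €658.4; Lena's bid doesn't change that.
Original bid €567.6: Lena is not highest (top rival bid is €658.4); payoff €0.
Alternative bid €744.9: Lena is highest, pays the top rival bid €658.4; payoff €684.4 − €658.4 = €26.
Change in payoff = €26 − (€0) = €26.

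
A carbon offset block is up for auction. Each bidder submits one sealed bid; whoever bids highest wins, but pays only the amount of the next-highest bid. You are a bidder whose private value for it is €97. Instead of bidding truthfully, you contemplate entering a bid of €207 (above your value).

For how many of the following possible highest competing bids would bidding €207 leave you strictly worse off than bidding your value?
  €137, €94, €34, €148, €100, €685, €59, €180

4

The deviation hurts exactly when the highest competing bid lies strictly between €97 and €207 — overbidding then wins at a price above your value.
€137: inside the interval → strictly worse (loss €40).
€94: below both → same outcome either way.
€34: below both → same outcome either way.
€148: inside the interval → strictly worse (loss €51).
€100: inside the interval → strictly worse (loss €3).
€685: above both → same outcome either way.
€59: below both → same outcome either way.
€180: inside the interval → strictly worse (loss €83).
Count: 4.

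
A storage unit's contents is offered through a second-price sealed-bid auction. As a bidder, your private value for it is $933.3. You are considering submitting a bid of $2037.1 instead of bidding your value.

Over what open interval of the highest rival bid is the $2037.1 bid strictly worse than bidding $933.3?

If the competing bid is below $933.3, both bids win at the same price — no difference.
If it is above $2037.1, both bids lose — no difference.
If it lies strictly between $933.3 and $2037.1, bidding your value loses (payoff 0) while bidding $2037.1 wins at a price above your value (payoff negative).
So the deviation strictly hurts on the open interval ($933.3, $2037.1).
Truthful bidding weakly dominates here: raising your bid can only win items priced above your value, and lowering it can only forfeit items priced below.

($933.3, $2037.1)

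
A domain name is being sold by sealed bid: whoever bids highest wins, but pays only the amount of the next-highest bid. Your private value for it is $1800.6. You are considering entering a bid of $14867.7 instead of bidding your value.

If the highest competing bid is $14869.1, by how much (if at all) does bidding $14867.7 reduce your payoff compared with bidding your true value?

$0

Bidding your value $1800.6: you lose (since $1800.6 < $14869.1). Payoff $0.
Bidding $14867.7: you lose. Payoff $0.
Difference = $0 − $0 = $0; both bids lead to the same outcome because the competing bid is above both your value and your alternative bid.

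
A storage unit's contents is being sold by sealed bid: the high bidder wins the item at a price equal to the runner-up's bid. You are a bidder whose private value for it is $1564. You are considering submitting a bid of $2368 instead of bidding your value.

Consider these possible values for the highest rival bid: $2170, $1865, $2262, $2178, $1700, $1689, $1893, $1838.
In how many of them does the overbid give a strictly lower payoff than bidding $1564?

The deviation hurts exactly when the highest competing bid lies strictly between $1564 and $2368 — overbidding then wins at a price above your value.
$2170: inside the interval → strictly worse (loss $606).
$1865: inside the interval → strictly worse (loss $301).
$2262: inside the interval → strictly worse (loss $698).
$2178: inside the interval → strictly worse (loss $614).
$1700: inside the interval → strictly worse (loss $136).
$1689: inside the interval → strictly worse (loss $125).
$1893: inside the interval → strictly worse (loss $329).
$1838: inside the interval → strictly worse (loss $274).
Count: 8.

8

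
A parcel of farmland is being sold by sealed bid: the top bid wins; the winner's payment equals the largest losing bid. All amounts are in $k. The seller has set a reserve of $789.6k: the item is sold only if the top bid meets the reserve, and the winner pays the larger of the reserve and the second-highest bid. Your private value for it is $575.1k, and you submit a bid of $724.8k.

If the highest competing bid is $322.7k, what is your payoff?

$0k

Your bid $724.8k is the highest bid but falls below the reserve $789.6k, so the item goes unsold. Payoff $0k.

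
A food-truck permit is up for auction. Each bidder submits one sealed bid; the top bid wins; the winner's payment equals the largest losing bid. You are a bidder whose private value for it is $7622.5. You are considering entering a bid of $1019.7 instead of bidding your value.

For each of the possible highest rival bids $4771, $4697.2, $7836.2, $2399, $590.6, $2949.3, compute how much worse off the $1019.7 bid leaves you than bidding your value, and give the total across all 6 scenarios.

The deviation costs you only when the competing bid falls strictly between $1019.7 and $7622.5; elsewhere both bids give the same outcome.
$4771: truthful payoff $2851.5, deviation payoff $0 → loss $2851.5.
$4697.2: truthful payoff $2925.3, deviation payoff $0 → loss $2925.3.
$7836.2: outcomes coincide → loss $0.
$2399: truthful payoff $5223.5, deviation payoff $0 → loss $5223.5.
$590.6: outcomes coincide → loss $0.
$2949.3: truthful payoff $4673.2, deviation payoff $0 → loss $4673.2.
Total loss = $2851.5 + $2925.3 + $5223.5 + $4673.2 = $15673.5.
Truthful bidding weakly dominates here: raising your bid can only win items priced above your value, and lowering it can only forfeit items priced below.

$15673.5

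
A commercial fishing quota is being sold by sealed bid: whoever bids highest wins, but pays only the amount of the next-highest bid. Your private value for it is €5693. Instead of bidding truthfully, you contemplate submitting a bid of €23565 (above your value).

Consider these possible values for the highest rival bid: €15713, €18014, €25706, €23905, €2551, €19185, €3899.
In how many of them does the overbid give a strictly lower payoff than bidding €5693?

3

The deviation hurts exactly when the highest competing bid lies strictly between €5693 and €23565 — overbidding then wins at a price above your value.
€15713: inside the interval → strictly worse (loss €10020).
€18014: inside the interval → strictly worse (loss €12321).
€25706: above both → same outcome either way.
€23905: above both → same outcome either way.
€2551: below both → same outcome either way.
€19185: inside the interval → strictly worse (loss €13492).
€3899: below both → same outcome either way.
Count: 3.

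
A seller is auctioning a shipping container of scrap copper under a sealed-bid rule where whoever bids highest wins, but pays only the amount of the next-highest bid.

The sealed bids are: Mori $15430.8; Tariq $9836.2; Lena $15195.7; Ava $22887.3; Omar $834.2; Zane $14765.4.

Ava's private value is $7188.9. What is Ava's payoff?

Highest bid: Ava at $22887.3, so Ava wins.
Second-highest bid: Mori at $15430.8 — that is the price the winner pays.
Ava's payoff = value − price = $7188.9 − $15430.8 = −$8241.9.

−$8241.9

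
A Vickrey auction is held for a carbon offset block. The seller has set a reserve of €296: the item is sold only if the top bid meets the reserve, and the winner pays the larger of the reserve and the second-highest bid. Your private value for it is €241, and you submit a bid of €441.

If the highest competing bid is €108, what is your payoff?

−€55

Your bid €441 is the highest and exceeds the reserve.
Price = max(second-highest bid, reserve) = max(€108, €296) = €296.
Payoff = €241 − €296 = −€55.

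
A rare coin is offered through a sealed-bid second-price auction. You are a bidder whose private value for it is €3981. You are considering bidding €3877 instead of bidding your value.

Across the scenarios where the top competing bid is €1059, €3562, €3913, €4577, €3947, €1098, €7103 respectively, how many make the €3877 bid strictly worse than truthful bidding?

2

The deviation hurts exactly when the highest competing bid lies strictly between €3877 and €3981 — underbidding then forfeits a profitable win.
€1059: below both → same outcome either way.
€3562: below both → same outcome either way.
€3913: inside the interval → strictly worse (loss €68).
€4577: above both → same outcome either way.
€3947: inside the interval → strictly worse (loss €34).
€1098: below both → same outcome either way.
€7103: above both → same outcome either way.
Count: 2.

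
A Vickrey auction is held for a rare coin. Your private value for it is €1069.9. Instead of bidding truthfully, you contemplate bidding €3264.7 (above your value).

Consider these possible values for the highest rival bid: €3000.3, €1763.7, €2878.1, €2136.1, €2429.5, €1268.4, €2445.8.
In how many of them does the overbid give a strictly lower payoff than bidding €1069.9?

The deviation hurts exactly when the highest competing bid lies strictly between €1069.9 and €3264.7 — overbidding then wins at a price above your value.
€3000.3: inside the interval → strictly worse (loss €1930.4).
€1763.7: inside the interval → strictly worse (loss €693.8).
€2878.1: inside the interval → strictly worse (loss €1808.2).
€2136.1: inside the interval → strictly worse (loss €1066.2).
€2429.5: inside the interval → strictly worse (loss €1359.6).
€1268.4: inside the interval → strictly worse (loss €198.5).
€2445.8: inside the interval → strictly worse (loss €1375.9).
Count: 7.

7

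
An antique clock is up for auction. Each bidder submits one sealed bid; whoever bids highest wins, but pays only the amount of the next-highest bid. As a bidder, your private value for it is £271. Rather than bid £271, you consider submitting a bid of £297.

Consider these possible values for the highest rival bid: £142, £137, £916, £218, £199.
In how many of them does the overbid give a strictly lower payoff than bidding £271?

The deviation hurts exactly when the highest competing bid lies strictly between £271 and £297 — overbidding then wins at a price above your value.
£142: below both → same outcome either way.
£137: below both → same outcome either way.
£916: above both → same outcome either way.
£218: below both → same outcome either way.
£199: below both → same outcome either way.
Count: 0.

0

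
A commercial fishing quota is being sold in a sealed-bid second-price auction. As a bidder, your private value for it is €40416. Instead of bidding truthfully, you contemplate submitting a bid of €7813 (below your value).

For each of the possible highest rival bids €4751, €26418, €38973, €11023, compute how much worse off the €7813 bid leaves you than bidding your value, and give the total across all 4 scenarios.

The deviation costs you only when the competing bid falls strictly between €7813 and €40416; elsewhere both bids give the same outcome.
€4751: outcomes coincide → loss €0.
€26418: truthful payoff €13998, deviation payoff €0 → loss €13998.
€38973: truthful payoff €1443, deviation payoff €0 → loss €1443.
€11023: truthful payoff €29393, deviation payoff €0 → loss €29393.
Total loss = €13998 + €1443 + €29393 = €44834.

€44834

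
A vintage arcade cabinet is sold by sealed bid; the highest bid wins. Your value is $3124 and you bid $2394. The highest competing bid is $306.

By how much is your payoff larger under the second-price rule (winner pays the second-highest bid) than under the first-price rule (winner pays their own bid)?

You have the highest bid, so you win under either rule.
Second-price: pay $306 → payoff $2818.
First-price: pay your own bid $2394 → payoff $730.
Difference = $2818 − ($730) = $2088.

$2088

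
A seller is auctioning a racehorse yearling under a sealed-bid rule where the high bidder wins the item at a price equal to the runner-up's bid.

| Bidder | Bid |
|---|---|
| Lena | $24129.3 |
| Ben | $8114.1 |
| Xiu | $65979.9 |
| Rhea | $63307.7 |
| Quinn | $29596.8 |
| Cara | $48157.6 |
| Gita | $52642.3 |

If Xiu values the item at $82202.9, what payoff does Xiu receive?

Highest bid: Xiu at $65979.9, so Xiu wins.
Second-highest bid: Rhea at $63307.7 — that is the price the winner pays.
Xiu's payoff = value − price = $82202.9 − $63307.7 = $18895.2.

$18895.2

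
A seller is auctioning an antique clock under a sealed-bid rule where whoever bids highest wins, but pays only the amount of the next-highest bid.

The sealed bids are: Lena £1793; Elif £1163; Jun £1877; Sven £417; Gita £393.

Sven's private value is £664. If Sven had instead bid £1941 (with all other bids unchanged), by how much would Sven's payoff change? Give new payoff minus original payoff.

−£1213

The highest bid among the other bidders is £1877; Sven's bid doesn't change that.
Original bid £417: Sven is not highest (top rival bid is £1877); payoff £0.
Alternative bid £1941: Sven is highest, pays the top rival bid £1877; payoff £664 − £1877 = −£1213.
Change in payoff = −£1213 − (£0) = −£1213.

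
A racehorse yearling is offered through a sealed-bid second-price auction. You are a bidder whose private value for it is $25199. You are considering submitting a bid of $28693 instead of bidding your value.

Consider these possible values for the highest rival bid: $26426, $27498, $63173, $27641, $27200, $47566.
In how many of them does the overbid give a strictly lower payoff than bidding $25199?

4

The deviation hurts exactly when the highest competing bid lies strictly between $25199 and $28693 — overbidding then wins at a price above your value.
$26426: inside the interval → strictly worse (loss $1227).
$27498: inside the interval → strictly worse (loss $2299).
$63173: above both → same outcome either way.
$27641: inside the interval → strictly worse (loss $2442).
$27200: inside the interval → strictly worse (loss $2001).
$47566: above both → same outcome either way.
Count: 4.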